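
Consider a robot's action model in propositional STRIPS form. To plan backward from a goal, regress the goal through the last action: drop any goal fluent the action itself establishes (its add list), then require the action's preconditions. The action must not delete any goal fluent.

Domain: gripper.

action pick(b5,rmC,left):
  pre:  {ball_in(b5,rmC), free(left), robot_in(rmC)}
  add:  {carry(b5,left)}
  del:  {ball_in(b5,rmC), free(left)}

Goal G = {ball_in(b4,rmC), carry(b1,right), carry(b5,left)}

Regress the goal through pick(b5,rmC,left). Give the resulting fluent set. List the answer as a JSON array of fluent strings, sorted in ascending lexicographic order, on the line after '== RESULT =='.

Compute (G \ add) ∪ pre:
  G ∩ del = {}  (empty — regression defined)
  G \ add = {ball_in(b4,rmC), carry(b1,right), carry(b5,left)} \ {carry(b5,left)} = {ball_in(b4,rmC), carry(b1,right)}
  ∪ pre   = {ball_in(b4,rmC), carry(b1,right)} ∪ {ball_in(b5,rmC), free(left), robot_in(rmC)}
          = {ball_in(b4,rmC), ball_in(b5,rmC), carry(b1,right), free(left), robot_in(rmC)}

== RESULT ==
["ball_in(b4,rmC)", "ball_in(b5,rmC)", "carry(b1,right)", "free(left)", "robot_in(rmC)"]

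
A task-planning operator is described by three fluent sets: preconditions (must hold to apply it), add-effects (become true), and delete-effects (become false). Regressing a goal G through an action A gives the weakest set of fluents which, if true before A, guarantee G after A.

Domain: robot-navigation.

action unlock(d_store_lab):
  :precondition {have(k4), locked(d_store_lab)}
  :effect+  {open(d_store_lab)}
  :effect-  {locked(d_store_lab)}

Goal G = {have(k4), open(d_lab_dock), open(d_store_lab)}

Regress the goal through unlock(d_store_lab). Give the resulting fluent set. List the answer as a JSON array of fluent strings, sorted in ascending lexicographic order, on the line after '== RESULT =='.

Regress:
  G ∩ del = {}  (empty — regression defined)
  G \ add = {have(k4), open(d_lab_dock), open(d_store_lab)} \ {open(d_store_lab)} = {have(k4), open(d_lab_dock)}
  ∪ pre   = {have(k4), open(d_lab_dock)} ∪ {have(k4), locked(d_store_lab)}
          = {have(k4), locked(d_store_lab), open(d_lab_dock)}

== RESULT ==
["have(k4)", "locked(d_store_lab)", "open(d_lab_dock)"]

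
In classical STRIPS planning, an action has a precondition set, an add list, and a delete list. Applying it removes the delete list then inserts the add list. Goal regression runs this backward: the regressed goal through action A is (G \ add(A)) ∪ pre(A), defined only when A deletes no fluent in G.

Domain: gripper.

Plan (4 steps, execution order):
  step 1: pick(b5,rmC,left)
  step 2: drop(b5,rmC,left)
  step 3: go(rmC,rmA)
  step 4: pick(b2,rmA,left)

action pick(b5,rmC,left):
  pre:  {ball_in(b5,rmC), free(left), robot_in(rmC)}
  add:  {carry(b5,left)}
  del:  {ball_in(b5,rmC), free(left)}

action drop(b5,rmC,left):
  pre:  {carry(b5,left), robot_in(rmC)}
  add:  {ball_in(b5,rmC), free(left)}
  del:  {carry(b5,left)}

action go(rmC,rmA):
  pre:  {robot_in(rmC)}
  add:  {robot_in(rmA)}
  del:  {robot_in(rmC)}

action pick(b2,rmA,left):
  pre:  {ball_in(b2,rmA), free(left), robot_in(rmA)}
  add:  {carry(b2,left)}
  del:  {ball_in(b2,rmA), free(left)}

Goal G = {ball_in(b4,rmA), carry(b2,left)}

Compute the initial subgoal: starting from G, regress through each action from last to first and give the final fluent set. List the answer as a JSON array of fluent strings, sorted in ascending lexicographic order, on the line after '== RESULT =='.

Regress step by step:
  through step 4 (pick(b2,rmA,left)): drop {carry(b2,left)}, keep {ball_in(b4,rmA)}, require {ball_in(b2,rmA), free(left), robot_in(rmA)}
    → {ball_in(b2,rmA), ball_in(b4,rmA), free(left), robot_in(rmA)}
  through step 3 (go(rmC,rmA)): drop {robot_in(rmA)}, keep {ball_in(b2,rmA), ball_in(b4,rmA), free(left)}, require {robot_in(rmC)}
    → {ball_in(b2,rmA), ball_in(b4,rmA), free(left), robot_in(rmC)}
  through step 2 (drop(b5,rmC,left)): drop {free(left)}, keep {ball_in(b2,rmA), ball_in(b4,rmA), robot_in(rmC)}, require {carry(b5,left), robot_in(rmC)}
    → {ball_in(b2,rmA), ball_in(b4,rmA), carry(b5,left), robot_in(rmC)}
  through step 1 (pick(b5,rmC,left)): drop {carry(b5,left)}, keep {ball_in(b2,rmA), ball_in(b4,rmA), robot_in(rmC)}, require {ball_in(b5,rmC), free(left), robot_in(rmC)}
    → {ball_in(b2,rmA), ball_in(b4,rmA), ball_in(b5,rmC), free(left), robot_in(rmC)}

== RESULT ==
["ball_in(b2,rmA)", "ball_in(b4,rmA)", "ball_in(b5,rmC)", "free(left)", "robot_in(rmC)"]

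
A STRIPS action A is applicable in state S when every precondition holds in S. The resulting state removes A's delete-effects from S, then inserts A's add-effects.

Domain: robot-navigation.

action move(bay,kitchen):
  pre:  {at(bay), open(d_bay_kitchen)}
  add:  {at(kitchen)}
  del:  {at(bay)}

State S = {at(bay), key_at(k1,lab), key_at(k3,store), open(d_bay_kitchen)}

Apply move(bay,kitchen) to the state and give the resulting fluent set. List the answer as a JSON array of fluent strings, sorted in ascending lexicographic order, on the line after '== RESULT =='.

Progress:
  pre ⊆ S: {at(bay), open(d_bay_kitchen)} ⊆ S  — applicable
  S \ del = {key_at(k1,lab), key_at(k3,store), open(d_bay_kitchen)}
  ∪ add   = {at(kitchen), key_at(k1,lab), key_at(k3,store), open(d_bay_kitchen)}

== RESULT ==
["at(kitchen)", "key_at(k1,lab)", "key_at(k3,store)", "open(d_bay_kitchen)"]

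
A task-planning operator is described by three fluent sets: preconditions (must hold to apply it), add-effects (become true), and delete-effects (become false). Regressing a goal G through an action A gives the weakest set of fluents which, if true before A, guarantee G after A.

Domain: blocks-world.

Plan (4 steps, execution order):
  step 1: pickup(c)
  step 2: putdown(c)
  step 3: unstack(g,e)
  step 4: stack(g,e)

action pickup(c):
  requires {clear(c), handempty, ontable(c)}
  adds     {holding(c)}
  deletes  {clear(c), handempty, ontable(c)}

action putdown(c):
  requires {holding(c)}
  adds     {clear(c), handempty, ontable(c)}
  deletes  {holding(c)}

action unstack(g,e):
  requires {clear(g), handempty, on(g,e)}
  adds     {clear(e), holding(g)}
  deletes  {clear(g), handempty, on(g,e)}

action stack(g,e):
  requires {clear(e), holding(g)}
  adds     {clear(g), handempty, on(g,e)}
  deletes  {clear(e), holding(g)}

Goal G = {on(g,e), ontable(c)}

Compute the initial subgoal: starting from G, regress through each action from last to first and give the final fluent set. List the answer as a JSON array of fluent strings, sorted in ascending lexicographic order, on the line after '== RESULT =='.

Regress step by step:
  through step 4 (stack(g,e)): drop {on(g,e)}, keep {ontable(c)}, require {clear(e), holding(g)}
    → {clear(e), holding(g), ontable(c)}
  through step 3 (unstack(g,e)): drop {clear(e), holding(g)}, keep {ontable(c)}, require {clear(g), handempty, on(g,e)}
    → {clear(g), handempty, on(g,e), ontable(c)}
  through step 2 (putdown(c)): drop {handempty, ontable(c)}, keep {clear(g), on(g,e)}, require {holding(c)}
    → {clear(g), holding(c), on(g,e)}
  through step 1 (pickup(c)): drop {holding(c)}, keep {clear(g), on(g,e)}, require {clear(c), handempty, ontable(c)}
    → {clear(c), clear(g), handempty, on(g,e), ontable(c)}

== RESULT ==
["clear(c)", "clear(g)", "handempty", "on(g,e)", "ontable(c)"]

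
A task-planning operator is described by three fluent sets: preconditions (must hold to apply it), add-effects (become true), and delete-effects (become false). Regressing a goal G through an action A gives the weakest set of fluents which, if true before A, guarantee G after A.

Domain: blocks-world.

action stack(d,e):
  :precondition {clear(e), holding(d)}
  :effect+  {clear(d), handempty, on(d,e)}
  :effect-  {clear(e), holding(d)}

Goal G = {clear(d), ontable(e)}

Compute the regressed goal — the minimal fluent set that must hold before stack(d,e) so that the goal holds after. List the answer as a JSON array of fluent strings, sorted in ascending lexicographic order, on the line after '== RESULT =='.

Compute (G \ add) ∪ pre:
  G ∩ del = {}  (empty — regression defined)
  G \ add = {clear(d), ontable(e)} \ {clear(d), handempty, on(d,e)} = {ontable(e)}
  ∪ pre   = {ontable(e)} ∪ {clear(e), holding(d)}
          = {clear(e), holding(d), ontable(e)}

== RESULT ==
["clear(e)", "holding(d)", "ontable(e)"]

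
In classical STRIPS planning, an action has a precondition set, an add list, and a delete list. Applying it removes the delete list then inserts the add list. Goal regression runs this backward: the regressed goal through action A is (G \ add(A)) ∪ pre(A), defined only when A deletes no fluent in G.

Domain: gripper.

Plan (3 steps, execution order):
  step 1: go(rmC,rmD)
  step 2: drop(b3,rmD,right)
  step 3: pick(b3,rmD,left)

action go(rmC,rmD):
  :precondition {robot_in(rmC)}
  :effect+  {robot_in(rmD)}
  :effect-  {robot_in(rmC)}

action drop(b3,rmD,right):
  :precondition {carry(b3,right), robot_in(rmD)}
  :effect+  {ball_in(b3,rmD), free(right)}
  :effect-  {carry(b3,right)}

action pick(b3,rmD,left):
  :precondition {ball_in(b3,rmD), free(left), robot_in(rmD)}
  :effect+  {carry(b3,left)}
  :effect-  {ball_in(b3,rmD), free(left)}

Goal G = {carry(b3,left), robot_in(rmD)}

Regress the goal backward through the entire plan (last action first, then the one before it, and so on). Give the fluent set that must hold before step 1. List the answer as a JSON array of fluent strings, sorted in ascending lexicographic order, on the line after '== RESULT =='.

Work backward from the goal:
  through step 3 (pick(b3,rmD,left)): drop {carry(b3,left)}, keep {robot_in(rmD)}, require {ball_in(b3,rmD), free(left), robot_in(rmD)}
    → {ball_in(b3,rmD), free(left), robot_in(rmD)}
  through step 2 (drop(b3,rmD,right)): drop {ball_in(b3,rmD)}, keep {free(left), robot_in(rmD)}, require {carry(b3,right), robot_in(rmD)}
    → {carry(b3,right), free(left), robot_in(rmD)}
  through step 1 (go(rmC,rmD)): drop {robot_in(rmD)}, keep {carry(b3,right), free(left)}, require {robot_in(rmC)}
    → {carry(b3,right), free(left), robot_in(rmC)}

== RESULT ==
["carry(b3,right)", "free(left)", "robot_in(rmC)"]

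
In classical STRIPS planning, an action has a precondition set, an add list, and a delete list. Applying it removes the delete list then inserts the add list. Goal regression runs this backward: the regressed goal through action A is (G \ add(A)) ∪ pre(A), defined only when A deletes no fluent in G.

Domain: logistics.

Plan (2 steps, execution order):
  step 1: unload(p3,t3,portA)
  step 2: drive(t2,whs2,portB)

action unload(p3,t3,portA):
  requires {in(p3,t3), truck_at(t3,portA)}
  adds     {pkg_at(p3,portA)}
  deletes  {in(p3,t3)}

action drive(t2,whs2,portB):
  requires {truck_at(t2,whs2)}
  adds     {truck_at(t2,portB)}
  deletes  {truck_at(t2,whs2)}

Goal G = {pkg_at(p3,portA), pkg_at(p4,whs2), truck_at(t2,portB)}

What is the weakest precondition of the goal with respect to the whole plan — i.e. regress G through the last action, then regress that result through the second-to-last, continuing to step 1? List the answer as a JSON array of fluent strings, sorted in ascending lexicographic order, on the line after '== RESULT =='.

Regress step by step:
  through step 2 (drive(t2,whs2,portB)): drop {truck_at(t2,portB)}, keep {pkg_at(p3,portA), pkg_at(p4,whs2)}, require {truck_at(t2,whs2)}
    → {pkg_at(p3,portA), pkg_at(p4,whs2), truck_at(t2,whs2)}
  through step 1 (unload(p3,t3,portA)): drop {pkg_at(p3,portA)}, keep {pkg_at(p4,whs2), truck_at(t2,whs2)}, require {in(p3,t3), truck_at(t3,portA)}
    → {in(p3,t3), pkg_at(p4,whs2), truck_at(t2,whs2), truck_at(t3,portA)}

== RESULT ==
["in(p3,t3)", "pkg_at(p4,whs2)", "truck_at(t2,whs2)", "truck_at(t3,portA)"]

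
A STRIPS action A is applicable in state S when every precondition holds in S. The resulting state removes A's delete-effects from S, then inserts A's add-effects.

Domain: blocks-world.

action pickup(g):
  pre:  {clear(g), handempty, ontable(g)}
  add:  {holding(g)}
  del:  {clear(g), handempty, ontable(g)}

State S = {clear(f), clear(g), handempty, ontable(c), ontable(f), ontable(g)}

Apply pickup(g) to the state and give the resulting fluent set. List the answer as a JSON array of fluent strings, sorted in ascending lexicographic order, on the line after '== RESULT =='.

Progress:
  pre ⊆ S: {clear(g), handempty, ontable(g)} ⊆ S  — applicable
  S \ del = {clear(f), ontable(c), ontable(f)}
  ∪ add   = {clear(f), holding(g), ontable(c), ontable(f)}

== RESULT ==
["clear(f)", "holding(g)", "ontable(c)", "ontable(f)"]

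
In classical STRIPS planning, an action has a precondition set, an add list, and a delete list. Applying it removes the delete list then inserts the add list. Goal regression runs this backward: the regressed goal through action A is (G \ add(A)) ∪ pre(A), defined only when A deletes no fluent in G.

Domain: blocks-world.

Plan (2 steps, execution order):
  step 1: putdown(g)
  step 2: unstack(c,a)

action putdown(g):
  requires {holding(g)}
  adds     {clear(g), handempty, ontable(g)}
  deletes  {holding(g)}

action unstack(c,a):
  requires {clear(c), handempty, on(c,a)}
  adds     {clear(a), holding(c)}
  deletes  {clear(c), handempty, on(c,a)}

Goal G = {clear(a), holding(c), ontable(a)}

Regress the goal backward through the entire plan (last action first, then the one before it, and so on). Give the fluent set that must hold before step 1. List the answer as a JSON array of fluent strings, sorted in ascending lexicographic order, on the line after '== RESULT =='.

Regress step by step:
  through step 2 (unstack(c,a)): drop {clear(a), holding(c)}, keep {ontable(a)}, require {clear(c), handempty, on(c,a)}
    → {clear(c), handempty, on(c,a), ontable(a)}
  through step 1 (putdown(g)): drop {handempty}, keep {clear(c), on(c,a), ontable(a)}, require {holding(g)}
    → {clear(c), holding(g), on(c,a), ontable(a)}

== RESULT ==
["clear(c)", "holding(g)", "on(c,a)", "ontable(a)"]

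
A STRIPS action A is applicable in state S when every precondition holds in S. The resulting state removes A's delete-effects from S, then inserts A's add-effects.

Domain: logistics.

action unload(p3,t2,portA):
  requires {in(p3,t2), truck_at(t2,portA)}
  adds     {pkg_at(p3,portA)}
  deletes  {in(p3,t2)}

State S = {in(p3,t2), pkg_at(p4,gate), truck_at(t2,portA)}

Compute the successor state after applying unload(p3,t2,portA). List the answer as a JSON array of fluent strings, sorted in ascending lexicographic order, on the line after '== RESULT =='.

Compute (S \ del) ∪ add:
  pre ⊆ S: {in(p3,t2), truck_at(t2,portA)} ⊆ S  — applicable
  S \ del = {pkg_at(p4,gate), truck_at(t2,portA)}
  ∪ add   = {pkg_at(p3,portA), pkg_at(p4,gate), truck_at(t2,portA)}

== RESULT ==
["pkg_at(p3,portA)", "pkg_at(p4,gate)", "truck_at(t2,portA)"]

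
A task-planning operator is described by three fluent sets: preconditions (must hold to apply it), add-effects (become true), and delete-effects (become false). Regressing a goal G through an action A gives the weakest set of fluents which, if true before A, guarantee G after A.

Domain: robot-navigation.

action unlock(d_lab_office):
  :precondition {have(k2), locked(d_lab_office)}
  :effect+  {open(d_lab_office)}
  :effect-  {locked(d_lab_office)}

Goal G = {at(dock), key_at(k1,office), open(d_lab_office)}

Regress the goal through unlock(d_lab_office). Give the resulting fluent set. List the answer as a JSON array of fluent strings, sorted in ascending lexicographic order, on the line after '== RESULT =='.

Regress:
  G ∩ del = {}  (empty — regression defined)
  G \ add = {at(dock), key_at(k1,office), open(d_lab_office)} \ {open(d_lab_office)} = {at(dock), key_at(k1,office)}
  ∪ pre   = {at(dock), key_at(k1,office)} ∪ {have(k2), locked(d_lab_office)}
          = {at(dock), have(k2), key_at(k1,office), locked(d_lab_office)}

== RESULT ==
["at(dock)", "have(k2)", "key_at(k1,office)", "locked(d_lab_office)"]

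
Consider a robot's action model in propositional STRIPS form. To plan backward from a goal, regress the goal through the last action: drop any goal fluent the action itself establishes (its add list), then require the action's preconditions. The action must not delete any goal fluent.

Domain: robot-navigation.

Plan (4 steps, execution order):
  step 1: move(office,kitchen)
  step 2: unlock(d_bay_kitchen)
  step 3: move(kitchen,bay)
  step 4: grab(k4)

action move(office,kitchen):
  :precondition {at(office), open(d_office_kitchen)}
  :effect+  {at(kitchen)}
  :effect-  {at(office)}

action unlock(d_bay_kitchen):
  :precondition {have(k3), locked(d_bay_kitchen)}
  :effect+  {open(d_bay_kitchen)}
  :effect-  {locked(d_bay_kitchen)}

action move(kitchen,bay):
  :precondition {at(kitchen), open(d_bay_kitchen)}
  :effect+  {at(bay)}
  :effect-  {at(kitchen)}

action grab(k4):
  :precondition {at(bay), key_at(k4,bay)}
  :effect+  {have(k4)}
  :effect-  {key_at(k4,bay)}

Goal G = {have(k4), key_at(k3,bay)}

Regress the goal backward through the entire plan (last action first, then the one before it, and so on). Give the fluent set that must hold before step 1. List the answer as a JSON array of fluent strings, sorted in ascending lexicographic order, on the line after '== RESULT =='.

Work backward from the goal:
  through step 4 (grab(k4)): drop {have(k4)}, keep {key_at(k3,bay)}, require {at(bay), key_at(k4,bay)}
    → {at(bay), key_at(k3,bay), key_at(k4,bay)}
  through step 3 (move(kitchen,bay)): drop {at(bay)}, keep {key_at(k3,bay), key_at(k4,bay)}, require {at(kitchen), open(d_bay_kitchen)}
    → {at(kitchen), key_at(k3,bay), key_at(k4,bay), open(d_bay_kitchen)}
  through step 2 (unlock(d_bay_kitchen)): drop {open(d_bay_kitchen)}, keep {at(kitchen), key_at(k3,bay), key_at(k4,bay)}, require {have(k3), locked(d_bay_kitchen)}
    → {at(kitchen), have(k3), key_at(k3,bay), key_at(k4,bay), locked(d_bay_kitchen)}
  through step 1 (move(office,kitchen)): drop {at(kitchen)}, keep {have(k3), key_at(k3,bay), key_at(k4,bay), locked(d_bay_kitchen)}, require {at(office), open(d_office_kitchen)}
    → {at(office), have(k3), key_at(k3,bay), key_at(k4,bay), locked(d_bay_kitchen), open(d_office_kitchen)}

== RESULT ==
["at(office)", "have(k3)", "key_at(k3,bay)", "key_at(k4,bay)", "locked(d_bay_kitchen)", "open(d_office_kitchen)"]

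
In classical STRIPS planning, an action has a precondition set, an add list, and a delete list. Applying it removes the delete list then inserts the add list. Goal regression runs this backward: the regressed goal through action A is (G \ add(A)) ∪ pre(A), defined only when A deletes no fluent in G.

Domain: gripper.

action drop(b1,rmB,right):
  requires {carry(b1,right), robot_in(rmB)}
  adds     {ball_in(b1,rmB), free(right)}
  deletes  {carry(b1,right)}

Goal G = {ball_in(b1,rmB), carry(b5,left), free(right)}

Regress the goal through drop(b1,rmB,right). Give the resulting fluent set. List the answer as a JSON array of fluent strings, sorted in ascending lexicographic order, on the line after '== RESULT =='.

Regress:
  G ∩ del = {}  (empty — regression defined)
  G \ add = {ball_in(b1,rmB), carry(b5,left), free(right)} \ {ball_in(b1,rmB), free(right)} = {carry(b5,left)}
  ∪ pre   = {carry(b5,left)} ∪ {carry(b1,right), robot_in(rmB)}
          = {carry(b1,right), carry(b5,left), robot_in(rmB)}

== RESULT ==
["carry(b1,right)", "carry(b5,left)", "robot_in(rmB)"]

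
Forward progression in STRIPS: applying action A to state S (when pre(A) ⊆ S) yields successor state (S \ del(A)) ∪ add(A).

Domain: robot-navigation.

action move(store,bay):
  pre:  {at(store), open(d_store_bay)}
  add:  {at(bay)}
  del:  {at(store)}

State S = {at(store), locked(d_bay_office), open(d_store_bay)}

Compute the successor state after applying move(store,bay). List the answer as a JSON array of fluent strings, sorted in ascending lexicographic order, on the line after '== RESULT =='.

Progress:
  pre ⊆ S: {at(store), open(d_store_bay)} ⊆ S  — applicable
  S \ del = {locked(d_bay_office), open(d_store_bay)}
  ∪ add   = {at(bay), locked(d_bay_office), open(d_store_bay)}

== RESULT ==
["at(bay)", "locked(d_bay_office)", "open(d_store_bay)"]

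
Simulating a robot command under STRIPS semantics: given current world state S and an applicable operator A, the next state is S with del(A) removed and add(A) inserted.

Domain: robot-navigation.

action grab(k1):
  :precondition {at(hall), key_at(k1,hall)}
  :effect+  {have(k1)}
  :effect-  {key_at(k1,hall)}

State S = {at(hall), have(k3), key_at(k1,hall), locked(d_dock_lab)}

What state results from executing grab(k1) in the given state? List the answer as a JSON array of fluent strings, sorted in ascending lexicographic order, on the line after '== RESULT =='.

Compute (S \ del) ∪ add:
  pre ⊆ S: {at(hall), key_at(k1,hall)} ⊆ S  — applicable
  S \ del = {at(hall), have(k3), locked(d_dock_lab)}
  ∪ add   = {at(hall), have(k1), have(k3), locked(d_dock_lab)}

== RESULT ==
["at(hall)", "have(k1)", "have(k3)", "locked(d_dock_lab)"]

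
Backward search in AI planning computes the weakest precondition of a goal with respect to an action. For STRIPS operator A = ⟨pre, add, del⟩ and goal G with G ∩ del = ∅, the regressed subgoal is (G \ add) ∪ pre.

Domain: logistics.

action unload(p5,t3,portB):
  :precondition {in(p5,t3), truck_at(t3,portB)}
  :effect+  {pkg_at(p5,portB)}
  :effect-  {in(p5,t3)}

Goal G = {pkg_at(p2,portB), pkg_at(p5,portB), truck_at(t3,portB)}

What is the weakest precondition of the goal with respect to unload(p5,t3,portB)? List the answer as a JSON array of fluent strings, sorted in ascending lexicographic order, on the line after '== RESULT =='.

Compute (G \ add) ∪ pre:
  G ∩ del = {}  (empty — regression defined)
  G \ add = {pkg_at(p2,portB), pkg_at(p5,portB), truck_at(t3,portB)} \ {pkg_at(p5,portB)} = {pkg_at(p2,portB), truck_at(t3,portB)}
  ∪ pre   = {pkg_at(p2,portB), truck_at(t3,portB)} ∪ {in(p5,t3), truck_at(t3,portB)}
          = {in(p5,t3), pkg_at(p2,portB), truck_at(t3,portB)}

== RESULT ==
["in(p5,t3)", "pkg_at(p2,portB)", "truck_at(t3,portB)"]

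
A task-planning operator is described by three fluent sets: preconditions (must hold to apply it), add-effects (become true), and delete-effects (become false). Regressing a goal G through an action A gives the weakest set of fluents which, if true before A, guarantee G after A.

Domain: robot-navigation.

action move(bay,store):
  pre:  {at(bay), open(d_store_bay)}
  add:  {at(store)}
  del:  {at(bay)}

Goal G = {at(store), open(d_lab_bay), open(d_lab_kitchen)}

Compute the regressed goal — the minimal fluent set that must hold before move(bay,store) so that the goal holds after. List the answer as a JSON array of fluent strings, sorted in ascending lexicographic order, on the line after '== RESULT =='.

Regress:
  G ∩ del = {}  (empty — regression defined)
  G \ add = {at(store), open(d_lab_bay), open(d_lab_kitchen)} \ {at(store)} = {open(d_lab_bay), open(d_lab_kitchen)}
  ∪ pre   = {open(d_lab_bay), open(d_lab_kitchen)} ∪ {at(bay), open(d_store_bay)}
          = {at(bay), open(d_lab_bay), open(d_lab_kitchen), open(d_store_bay)}

== RESULT ==
["at(bay)", "open(d_lab_bay)", "open(d_lab_kitchen)", "open(d_store_bay)"]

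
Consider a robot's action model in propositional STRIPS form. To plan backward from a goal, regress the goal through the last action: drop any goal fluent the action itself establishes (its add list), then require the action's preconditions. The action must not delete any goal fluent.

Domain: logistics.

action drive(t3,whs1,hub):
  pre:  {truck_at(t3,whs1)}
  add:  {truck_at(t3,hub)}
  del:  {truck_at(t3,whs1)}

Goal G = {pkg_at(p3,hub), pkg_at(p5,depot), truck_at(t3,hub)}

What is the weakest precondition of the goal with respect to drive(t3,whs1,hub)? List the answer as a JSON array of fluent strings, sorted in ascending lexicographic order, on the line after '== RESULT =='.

Compute (G \ add) ∪ pre:
  G ∩ del = {}  (empty — regression defined)
  G \ add = {pkg_at(p3,hub), pkg_at(p5,depot), truck_at(t3,hub)} \ {truck_at(t3,hub)} = {pkg_at(p3,hub), pkg_at(p5,depot)}
  ∪ pre   = {pkg_at(p3,hub), pkg_at(p5,depot)} ∪ {truck_at(t3,whs1)}
          = {pkg_at(p3,hub), pkg_at(p5,depot), truck_at(t3,whs1)}

== RESULT ==
["pkg_at(p3,hub)", "pkg_at(p5,depot)", "truck_at(t3,whs1)"]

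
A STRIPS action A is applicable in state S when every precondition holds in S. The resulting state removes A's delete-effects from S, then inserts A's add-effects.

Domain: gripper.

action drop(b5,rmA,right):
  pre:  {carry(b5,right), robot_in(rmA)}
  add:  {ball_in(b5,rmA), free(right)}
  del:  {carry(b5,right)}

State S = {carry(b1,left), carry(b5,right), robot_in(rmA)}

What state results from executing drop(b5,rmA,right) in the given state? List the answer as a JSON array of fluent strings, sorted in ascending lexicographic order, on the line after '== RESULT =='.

Progress:
  pre ⊆ S: {carry(b5,right), robot_in(rmA)} ⊆ S  — applicable
  S \ del = {carry(b1,left), robot_in(rmA)}
  ∪ add   = {ball_in(b5,rmA), carry(b1,left), free(right), robot_in(rmA)}

== RESULT ==
["ball_in(b5,rmA)", "carry(b1,left)", "free(right)", "robot_in(rmA)"]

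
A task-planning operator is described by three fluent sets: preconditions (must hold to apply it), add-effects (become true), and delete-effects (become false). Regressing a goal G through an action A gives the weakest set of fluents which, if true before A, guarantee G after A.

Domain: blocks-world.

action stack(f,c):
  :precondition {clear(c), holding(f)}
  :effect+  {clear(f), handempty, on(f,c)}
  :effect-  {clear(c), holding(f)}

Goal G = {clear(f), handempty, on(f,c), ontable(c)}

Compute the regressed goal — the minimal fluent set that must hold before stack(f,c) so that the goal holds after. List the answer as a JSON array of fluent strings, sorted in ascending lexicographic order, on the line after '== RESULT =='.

Regress:
  G ∩ del = {}  (empty — regression defined)
  G \ add = {clear(f), handempty, on(f,c), ontable(c)} \ {clear(f), handempty, on(f,c)} = {ontable(c)}
  ∪ pre   = {ontable(c)} ∪ {clear(c), holding(f)}
          = {clear(c), holding(f), ontable(c)}

== RESULT ==
["clear(c)", "holding(f)", "ontable(c)"]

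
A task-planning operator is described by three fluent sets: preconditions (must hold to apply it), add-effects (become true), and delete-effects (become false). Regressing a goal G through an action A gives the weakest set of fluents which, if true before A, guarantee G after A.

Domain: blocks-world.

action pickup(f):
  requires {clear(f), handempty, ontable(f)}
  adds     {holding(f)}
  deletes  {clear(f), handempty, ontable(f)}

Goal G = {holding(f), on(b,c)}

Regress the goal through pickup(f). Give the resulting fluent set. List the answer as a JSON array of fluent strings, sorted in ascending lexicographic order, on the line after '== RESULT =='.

Compute (G \ add) ∪ pre:
  G ∩ del = {}  (empty — regression defined)
  G \ add = {holding(f), on(b,c)} \ {holding(f)} = {on(b,c)}
  ∪ pre   = {on(b,c)} ∪ {clear(f), handempty, ontable(f)}
          = {clear(f), handempty, on(b,c), ontable(f)}

== RESULT ==
["clear(f)", "handempty", "on(b,c)", "ontable(f)"]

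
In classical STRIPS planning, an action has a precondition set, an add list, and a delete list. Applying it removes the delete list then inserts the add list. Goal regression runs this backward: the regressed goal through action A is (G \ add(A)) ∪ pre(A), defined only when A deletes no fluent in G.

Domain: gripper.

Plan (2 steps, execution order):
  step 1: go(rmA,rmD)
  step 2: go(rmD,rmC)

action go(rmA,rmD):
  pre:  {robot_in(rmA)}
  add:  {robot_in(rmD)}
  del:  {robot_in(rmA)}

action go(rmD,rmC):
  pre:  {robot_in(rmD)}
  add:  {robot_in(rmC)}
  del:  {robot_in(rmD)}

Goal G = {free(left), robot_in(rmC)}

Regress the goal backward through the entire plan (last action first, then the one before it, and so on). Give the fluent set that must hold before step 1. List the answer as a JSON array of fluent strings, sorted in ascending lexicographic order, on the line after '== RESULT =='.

Regress step by step:
  through step 2 (go(rmD,rmC)): drop {robot_in(rmC)}, keep {free(left)}, require {robot_in(rmD)}
    → {free(left), robot_in(rmD)}
  through step 1 (go(rmA,rmD)): drop {robot_in(rmD)}, keep {free(left)}, require {robot_in(rmA)}
    → {free(left), robot_in(rmA)}

== RESULT ==
["free(left)", "robot_in(rmA)"]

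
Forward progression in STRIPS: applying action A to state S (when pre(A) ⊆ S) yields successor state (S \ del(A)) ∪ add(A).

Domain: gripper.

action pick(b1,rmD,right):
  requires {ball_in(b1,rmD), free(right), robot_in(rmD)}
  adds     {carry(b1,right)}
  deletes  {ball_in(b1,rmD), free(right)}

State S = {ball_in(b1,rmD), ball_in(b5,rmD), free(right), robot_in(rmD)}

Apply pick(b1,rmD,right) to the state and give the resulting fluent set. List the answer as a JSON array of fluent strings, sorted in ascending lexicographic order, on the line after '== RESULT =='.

Progress:
  pre ⊆ S: {ball_in(b1,rmD), free(right), robot_in(rmD)} ⊆ S  — applicable
  S \ del = {ball_in(b5,rmD), robot_in(rmD)}
  ∪ add   = {ball_in(b5,rmD), carry(b1,right), robot_in(rmD)}

== RESULT ==
["ball_in(b5,rmD)", "carry(b1,right)", "robot_in(rmD)"]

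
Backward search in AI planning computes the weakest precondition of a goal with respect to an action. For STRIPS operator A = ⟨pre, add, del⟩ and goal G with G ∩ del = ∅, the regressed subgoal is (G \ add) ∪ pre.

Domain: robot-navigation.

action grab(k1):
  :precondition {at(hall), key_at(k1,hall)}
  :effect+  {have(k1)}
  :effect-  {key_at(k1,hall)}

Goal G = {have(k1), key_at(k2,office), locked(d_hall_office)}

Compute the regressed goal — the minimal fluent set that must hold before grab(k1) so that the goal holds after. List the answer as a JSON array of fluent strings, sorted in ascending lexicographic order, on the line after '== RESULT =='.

Compute (G \ add) ∪ pre:
  G ∩ del = {}  (empty — regression defined)
  G \ add = {have(k1), key_at(k2,office), locked(d_hall_office)} \ {have(k1)} = {key_at(k2,office), locked(d_hall_office)}
  ∪ pre   = {key_at(k2,office), locked(d_hall_office)} ∪ {at(hall), key_at(k1,hall)}
          = {at(hall), key_at(k1,hall), key_at(k2,office), locked(d_hall_office)}

== RESULT ==
["at(hall)", "key_at(k1,hall)", "key_at(k2,office)", "locked(d_hall_office)"]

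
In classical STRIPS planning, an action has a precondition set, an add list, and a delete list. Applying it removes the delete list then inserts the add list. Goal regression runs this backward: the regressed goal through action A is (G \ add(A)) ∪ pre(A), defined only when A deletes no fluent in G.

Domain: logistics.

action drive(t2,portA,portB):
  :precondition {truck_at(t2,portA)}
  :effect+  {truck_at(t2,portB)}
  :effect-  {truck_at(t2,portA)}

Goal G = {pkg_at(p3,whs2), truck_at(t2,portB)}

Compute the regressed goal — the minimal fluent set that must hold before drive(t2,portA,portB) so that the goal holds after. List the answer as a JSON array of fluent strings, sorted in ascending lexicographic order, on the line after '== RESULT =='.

Compute (G \ add) ∪ pre:
  G ∩ del = {}  (empty — regression defined)
  G \ add = {pkg_at(p3,whs2), truck_at(t2,portB)} \ {truck_at(t2,portB)} = {pkg_at(p3,whs2)}
  ∪ pre   = {pkg_at(p3,whs2)} ∪ {truck_at(t2,portA)}
          = {pkg_at(p3,whs2), truck_at(t2,portA)}

== RESULT ==
["pkg_at(p3,whs2)", "truck_at(t2,portA)"]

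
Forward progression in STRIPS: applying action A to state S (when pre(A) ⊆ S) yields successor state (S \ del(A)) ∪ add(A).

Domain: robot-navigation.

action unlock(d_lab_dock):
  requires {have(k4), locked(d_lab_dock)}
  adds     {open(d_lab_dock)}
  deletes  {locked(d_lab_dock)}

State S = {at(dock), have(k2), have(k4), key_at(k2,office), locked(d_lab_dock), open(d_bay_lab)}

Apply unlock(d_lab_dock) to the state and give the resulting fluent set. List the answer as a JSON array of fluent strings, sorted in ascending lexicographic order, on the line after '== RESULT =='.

Compute (S \ del) ∪ add:
  pre ⊆ S: {have(k4), locked(d_lab_dock)} ⊆ S  — applicable
  S \ del = {at(dock), have(k2), have(k4), key_at(k2,office), open(d_bay_lab)}
  ∪ add   = {at(dock), have(k2), have(k4), key_at(k2,office), open(d_bay_lab), open(d_lab_dock)}

== RESULT ==
["at(dock)", "have(k2)", "have(k4)", "key_at(k2,office)", "open(d_bay_lab)", "open(d_lab_dock)"]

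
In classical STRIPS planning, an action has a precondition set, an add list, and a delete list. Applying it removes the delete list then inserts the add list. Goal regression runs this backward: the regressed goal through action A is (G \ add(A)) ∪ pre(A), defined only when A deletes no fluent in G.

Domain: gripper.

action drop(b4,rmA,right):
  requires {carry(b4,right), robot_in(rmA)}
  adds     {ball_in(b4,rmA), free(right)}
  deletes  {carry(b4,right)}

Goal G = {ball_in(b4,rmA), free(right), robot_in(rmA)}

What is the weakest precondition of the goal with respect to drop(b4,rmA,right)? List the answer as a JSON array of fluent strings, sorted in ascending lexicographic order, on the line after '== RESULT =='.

Regress:
  G ∩ del = {}  (empty — regression defined)
  G \ add = {ball_in(b4,rmA), free(right), robot_in(rmA)} \ {ball_in(b4,rmA), free(right)} = {robot_in(rmA)}
  ∪ pre   = {robot_in(rmA)} ∪ {carry(b4,right), robot_in(rmA)}
          = {carry(b4,right), robot_in(rmA)}

== RESULT ==
["carry(b4,right)", "robot_in(rmA)"]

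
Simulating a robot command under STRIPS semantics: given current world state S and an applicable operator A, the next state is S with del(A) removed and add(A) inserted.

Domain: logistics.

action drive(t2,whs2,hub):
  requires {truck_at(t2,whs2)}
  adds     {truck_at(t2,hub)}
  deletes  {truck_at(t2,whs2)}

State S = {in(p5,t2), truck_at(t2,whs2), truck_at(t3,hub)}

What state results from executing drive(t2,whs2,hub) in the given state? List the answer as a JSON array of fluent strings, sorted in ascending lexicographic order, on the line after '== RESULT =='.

Progress:
  pre ⊆ S: {truck_at(t2,whs2)} ⊆ S  — applicable
  S \ del = {in(p5,t2), truck_at(t3,hub)}
  ∪ add   = {in(p5,t2), truck_at(t2,hub), truck_at(t3,hub)}

== RESULT ==
["in(p5,t2)", "truck_at(t2,hub)", "truck_at(t3,hub)"]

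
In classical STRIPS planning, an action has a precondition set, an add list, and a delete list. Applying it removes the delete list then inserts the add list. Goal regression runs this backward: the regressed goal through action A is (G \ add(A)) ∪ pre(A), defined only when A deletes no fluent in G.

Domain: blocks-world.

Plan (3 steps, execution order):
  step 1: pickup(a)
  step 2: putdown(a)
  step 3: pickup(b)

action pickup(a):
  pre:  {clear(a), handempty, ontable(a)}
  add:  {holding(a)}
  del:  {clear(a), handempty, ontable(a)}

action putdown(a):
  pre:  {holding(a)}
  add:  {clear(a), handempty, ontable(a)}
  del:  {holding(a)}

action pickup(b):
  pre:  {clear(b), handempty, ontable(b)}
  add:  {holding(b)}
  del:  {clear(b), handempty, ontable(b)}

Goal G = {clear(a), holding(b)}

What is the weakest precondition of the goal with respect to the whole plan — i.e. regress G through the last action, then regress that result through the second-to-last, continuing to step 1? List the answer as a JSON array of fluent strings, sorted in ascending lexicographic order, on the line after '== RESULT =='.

Regress step by step:
  through step 3 (pickup(b)): drop {holding(b)}, keep {clear(a)}, require {clear(b), handempty, ontable(b)}
    → {clear(a), clear(b), handempty, ontable(b)}
  through step 2 (putdown(a)): drop {clear(a), handempty}, keep {clear(b), ontable(b)}, require {holding(a)}
    → {clear(b), holding(a), ontable(b)}
  through step 1 (pickup(a)): drop {holding(a)}, keep {clear(b), ontable(b)}, require {clear(a), handempty, ontable(a)}
    → {clear(a), clear(b), handempty, ontable(a), ontable(b)}

== RESULT ==
["clear(a)", "clear(b)", "handempty", "ontable(a)", "ontable(b)"]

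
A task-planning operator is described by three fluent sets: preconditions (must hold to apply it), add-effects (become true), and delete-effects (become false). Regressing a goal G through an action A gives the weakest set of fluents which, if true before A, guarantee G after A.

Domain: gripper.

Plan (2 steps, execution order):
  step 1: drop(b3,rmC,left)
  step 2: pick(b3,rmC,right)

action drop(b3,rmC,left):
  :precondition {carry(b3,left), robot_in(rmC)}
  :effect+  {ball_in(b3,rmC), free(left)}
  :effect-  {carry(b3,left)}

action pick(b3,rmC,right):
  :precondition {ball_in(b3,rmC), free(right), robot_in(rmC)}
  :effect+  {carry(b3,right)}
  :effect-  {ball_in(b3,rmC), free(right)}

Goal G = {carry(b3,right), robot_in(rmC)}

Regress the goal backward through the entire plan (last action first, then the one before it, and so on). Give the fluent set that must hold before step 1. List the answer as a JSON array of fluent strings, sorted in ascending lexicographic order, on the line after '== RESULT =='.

Work backward from the goal:
  through step 2 (pick(b3,rmC,right)): drop {carry(b3,right)}, keep {robot_in(rmC)}, require {ball_in(b3,rmC), free(right), robot_in(rmC)}
    → {ball_in(b3,rmC), free(right), robot_in(rmC)}
  through step 1 (drop(b3,rmC,left)): drop {ball_in(b3,rmC)}, keep {free(right), robot_in(rmC)}, require {carry(b3,left), robot_in(rmC)}
    → {carry(b3,left), free(right), robot_in(rmC)}

== RESULT ==
["carry(b3,left)", "free(right)", "robot_in(rmC)"]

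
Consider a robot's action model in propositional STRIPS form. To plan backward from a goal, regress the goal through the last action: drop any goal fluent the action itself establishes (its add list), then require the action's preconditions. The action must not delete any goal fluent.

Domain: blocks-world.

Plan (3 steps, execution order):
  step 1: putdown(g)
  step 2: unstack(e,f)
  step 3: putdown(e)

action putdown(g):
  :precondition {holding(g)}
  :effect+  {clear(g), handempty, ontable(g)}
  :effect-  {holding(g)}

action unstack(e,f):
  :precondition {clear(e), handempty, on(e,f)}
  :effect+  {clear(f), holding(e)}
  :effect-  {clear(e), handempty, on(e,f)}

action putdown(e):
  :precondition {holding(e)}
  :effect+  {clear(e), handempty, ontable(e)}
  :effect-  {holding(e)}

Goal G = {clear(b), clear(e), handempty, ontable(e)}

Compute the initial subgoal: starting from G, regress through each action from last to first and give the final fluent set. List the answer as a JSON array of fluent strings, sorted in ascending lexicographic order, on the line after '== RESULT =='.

Work backward from the goal:
  through step 3 (putdown(e)): drop {clear(e), handempty, ontable(e)}, keep {clear(b)}, require {holding(e)}
    → {clear(b), holding(e)}
  through step 2 (unstack(e,f)): drop {holding(e)}, keep {clear(b)}, require {clear(e), handempty, on(e,f)}
    → {clear(b), clear(e), handempty, on(e,f)}
  through step 1 (putdown(g)): drop {handempty}, keep {clear(b), clear(e), on(e,f)}, require {holding(g)}
    → {clear(b), clear(e), holding(g), on(e,f)}

== RESULT ==
["clear(b)", "clear(e)", "holding(g)", "on(e,f)"]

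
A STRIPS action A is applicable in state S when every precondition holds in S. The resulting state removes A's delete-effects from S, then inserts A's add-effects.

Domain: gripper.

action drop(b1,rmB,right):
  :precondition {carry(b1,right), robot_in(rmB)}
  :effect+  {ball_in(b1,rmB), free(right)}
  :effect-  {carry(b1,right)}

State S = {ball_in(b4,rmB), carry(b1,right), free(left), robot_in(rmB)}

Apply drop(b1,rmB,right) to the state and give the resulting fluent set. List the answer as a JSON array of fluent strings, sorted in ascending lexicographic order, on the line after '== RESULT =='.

Progress:
  pre ⊆ S: {carry(b1,right), robot_in(rmB)} ⊆ S  — applicable
  S \ del = {ball_in(b4,rmB), free(left), robot_in(rmB)}
  ∪ add   = {ball_in(b1,rmB), ball_in(b4,rmB), free(left), free(right), robot_in(rmB)}

== RESULT ==
["ball_in(b1,rmB)", "ball_in(b4,rmB)", "free(left)", "free(right)", "robot_in(rmB)"]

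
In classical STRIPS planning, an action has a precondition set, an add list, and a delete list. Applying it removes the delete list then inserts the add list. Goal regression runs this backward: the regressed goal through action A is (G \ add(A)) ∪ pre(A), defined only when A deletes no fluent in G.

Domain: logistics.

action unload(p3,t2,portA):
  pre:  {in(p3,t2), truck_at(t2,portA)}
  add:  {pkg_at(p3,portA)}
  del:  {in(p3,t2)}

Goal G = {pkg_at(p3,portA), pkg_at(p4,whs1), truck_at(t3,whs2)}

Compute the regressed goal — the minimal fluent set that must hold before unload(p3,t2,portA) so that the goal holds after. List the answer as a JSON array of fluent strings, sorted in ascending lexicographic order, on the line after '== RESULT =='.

Compute (G \ add) ∪ pre:
  G ∩ del = {}  (empty — regression defined)
  G \ add = {pkg_at(p3,portA), pkg_at(p4,whs1), truck_at(t3,whs2)} \ {pkg_at(p3,portA)} = {pkg_at(p4,whs1), truck_at(t3,whs2)}
  ∪ pre   = {pkg_at(p4,whs1), truck_at(t3,whs2)} ∪ {in(p3,t2), truck_at(t2,portA)}
          = {in(p3,t2), pkg_at(p4,whs1), truck_at(t2,portA), truck_at(t3,whs2)}

== RESULT ==
["in(p3,t2)", "pkg_at(p4,whs1)", "truck_at(t2,portA)", "truck_at(t3,whs2)"]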